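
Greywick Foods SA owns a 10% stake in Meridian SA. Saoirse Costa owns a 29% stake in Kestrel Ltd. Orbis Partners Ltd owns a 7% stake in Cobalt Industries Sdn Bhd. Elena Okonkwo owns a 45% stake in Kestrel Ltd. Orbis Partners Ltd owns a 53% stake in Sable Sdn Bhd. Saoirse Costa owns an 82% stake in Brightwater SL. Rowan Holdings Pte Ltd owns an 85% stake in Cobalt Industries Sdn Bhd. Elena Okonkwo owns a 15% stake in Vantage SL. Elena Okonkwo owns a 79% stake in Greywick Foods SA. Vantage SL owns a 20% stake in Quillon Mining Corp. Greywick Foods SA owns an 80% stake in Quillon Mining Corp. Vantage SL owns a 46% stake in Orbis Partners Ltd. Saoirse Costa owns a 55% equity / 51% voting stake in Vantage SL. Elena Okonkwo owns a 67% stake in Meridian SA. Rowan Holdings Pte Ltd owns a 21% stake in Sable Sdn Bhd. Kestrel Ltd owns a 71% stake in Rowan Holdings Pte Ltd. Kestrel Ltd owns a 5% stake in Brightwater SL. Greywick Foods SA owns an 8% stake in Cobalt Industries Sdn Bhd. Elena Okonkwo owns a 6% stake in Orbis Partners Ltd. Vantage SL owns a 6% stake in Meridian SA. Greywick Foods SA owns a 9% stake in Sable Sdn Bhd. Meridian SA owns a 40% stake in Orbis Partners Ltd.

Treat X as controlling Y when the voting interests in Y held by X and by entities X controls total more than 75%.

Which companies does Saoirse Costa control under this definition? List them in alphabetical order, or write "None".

Brightwater SL

Saoirse holds 82% of Brightwater, so Saoirse controls Brightwater.
No other company's threshold is met.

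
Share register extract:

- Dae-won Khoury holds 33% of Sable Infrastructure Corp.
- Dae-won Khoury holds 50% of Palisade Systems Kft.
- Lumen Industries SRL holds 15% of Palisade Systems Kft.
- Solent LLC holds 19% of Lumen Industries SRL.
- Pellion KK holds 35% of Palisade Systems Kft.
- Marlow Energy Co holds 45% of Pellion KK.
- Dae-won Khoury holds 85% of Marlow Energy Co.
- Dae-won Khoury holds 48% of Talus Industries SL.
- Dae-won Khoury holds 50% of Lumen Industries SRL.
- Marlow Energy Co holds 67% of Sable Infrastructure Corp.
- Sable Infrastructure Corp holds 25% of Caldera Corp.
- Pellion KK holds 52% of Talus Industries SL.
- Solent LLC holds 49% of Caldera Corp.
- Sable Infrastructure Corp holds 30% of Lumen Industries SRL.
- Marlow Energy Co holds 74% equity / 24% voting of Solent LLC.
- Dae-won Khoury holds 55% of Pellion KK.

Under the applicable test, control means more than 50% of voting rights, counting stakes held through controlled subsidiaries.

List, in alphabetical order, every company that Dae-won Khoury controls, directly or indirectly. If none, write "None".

Dae-won holds 85% of Marlow, so Dae-won controls Marlow.
Dae-won and Marlow together hold 33% + 67% = 100% of Sable, so Dae-won controls Sable.
Dae-won and Marlow together hold 55% + 45% = 100% of Pellion, so Dae-won controls Pellion.
Dae-won and Sable together hold 50% + 30% = 80% of Lumen, so Dae-won controls Lumen.
Dae-won and Pellion together hold 48% + 52% = 100% of Talus, so Dae-won controls Talus.
Lumen and Dae-won and Pellion together hold 15% + 50% + 35% = 100% of Palisade, so Dae-won controls Palisade.
No other company's threshold is met.

Lumen Industries SRL, Marlow Energy Co, Palisade Systems Kft, Pellion KK, Sable Infrastructure Corp, Talus Industries SL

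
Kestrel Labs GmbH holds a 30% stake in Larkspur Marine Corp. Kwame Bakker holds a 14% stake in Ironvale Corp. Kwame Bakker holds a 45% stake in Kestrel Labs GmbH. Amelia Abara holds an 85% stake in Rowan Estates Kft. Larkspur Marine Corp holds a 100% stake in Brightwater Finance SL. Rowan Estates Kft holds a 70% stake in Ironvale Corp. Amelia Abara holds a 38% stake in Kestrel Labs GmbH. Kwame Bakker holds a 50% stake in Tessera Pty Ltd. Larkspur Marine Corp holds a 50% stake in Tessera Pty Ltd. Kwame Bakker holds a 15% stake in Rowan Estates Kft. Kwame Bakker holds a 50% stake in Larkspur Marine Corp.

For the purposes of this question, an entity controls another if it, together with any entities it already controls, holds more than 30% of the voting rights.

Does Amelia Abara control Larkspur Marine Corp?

No

Amelia holds 38% of Kestrel, so Amelia controls Kestrel.
Amelia holds 85% of Rowan, so Amelia controls Rowan.
Rowan holds 70% of Ironvale, so Amelia controls Ironvale.
In Larkspur, Amelia's side holds only 30%, not > 30%.
So Amelia does not control Larkspur.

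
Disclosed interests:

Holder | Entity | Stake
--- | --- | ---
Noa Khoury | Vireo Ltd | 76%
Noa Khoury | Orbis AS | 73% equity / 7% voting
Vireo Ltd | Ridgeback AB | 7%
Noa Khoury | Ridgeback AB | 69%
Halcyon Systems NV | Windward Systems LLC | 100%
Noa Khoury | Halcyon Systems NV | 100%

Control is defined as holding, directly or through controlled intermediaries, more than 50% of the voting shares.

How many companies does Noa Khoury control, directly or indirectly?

4

Noa holds 76% of Vireo, so Noa controls Vireo.
Vireo and Noa together hold 7% + 69% = 76% of Ridgeback, so Noa controls Ridgeback.
Noa holds 100% of Halcyon, so Noa controls Halcyon.
Halcyon holds 100% of Windward, so Noa controls Windward.
No other company's threshold is met.
Noa controls 4 companies.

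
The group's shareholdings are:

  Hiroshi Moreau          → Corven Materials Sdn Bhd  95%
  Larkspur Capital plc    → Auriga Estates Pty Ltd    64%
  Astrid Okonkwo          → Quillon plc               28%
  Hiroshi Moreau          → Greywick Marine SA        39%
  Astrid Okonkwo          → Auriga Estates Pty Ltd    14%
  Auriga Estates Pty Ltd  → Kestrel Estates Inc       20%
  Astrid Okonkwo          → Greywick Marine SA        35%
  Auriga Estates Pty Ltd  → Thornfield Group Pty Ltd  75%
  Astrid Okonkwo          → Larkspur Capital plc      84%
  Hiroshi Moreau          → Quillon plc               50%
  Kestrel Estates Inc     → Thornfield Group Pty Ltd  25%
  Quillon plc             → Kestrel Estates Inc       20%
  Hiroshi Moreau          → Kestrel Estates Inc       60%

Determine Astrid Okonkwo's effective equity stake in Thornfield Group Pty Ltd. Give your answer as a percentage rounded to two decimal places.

Astrid reaches Thornfield along 5 paths.
Via Auriga → Kestrel: 14% × 20% × 25% = 0.7%.
Via Larkspur → Auriga → Kestrel: 84% × 64% × 20% × 25% = 2.688%.
Via Quillon → Kestrel: 28% × 20% × 25% = 1.4%.
Via Auriga: 14% × 75% = 10.5%.
Via Larkspur → Auriga: 84% × 64% × 75% = 40.32%.
Total: 0.7% + 2.688% + 1.4% + 10.5% + 40.32% = 55.608%.
Rounded: 55.61%.

55.61%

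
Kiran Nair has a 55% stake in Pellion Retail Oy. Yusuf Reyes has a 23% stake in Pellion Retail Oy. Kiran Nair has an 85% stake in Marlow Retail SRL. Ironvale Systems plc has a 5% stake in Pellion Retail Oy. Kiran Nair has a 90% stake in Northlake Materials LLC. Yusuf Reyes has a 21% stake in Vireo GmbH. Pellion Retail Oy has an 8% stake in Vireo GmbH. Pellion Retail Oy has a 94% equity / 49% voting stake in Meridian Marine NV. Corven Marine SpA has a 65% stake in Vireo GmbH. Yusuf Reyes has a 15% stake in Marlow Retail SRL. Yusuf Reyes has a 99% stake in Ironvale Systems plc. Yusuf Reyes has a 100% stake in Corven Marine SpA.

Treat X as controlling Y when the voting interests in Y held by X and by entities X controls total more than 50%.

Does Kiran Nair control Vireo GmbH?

No

Kiran holds 55% of Pellion, so Kiran controls Pellion.
Kiran holds 90% of Northlake, so Kiran controls Northlake.
Kiran holds 85% of Marlow, so Kiran controls Marlow.
In Vireo, Kiran's side holds only 8%, not > 50%.
So Kiran does not control Vireo.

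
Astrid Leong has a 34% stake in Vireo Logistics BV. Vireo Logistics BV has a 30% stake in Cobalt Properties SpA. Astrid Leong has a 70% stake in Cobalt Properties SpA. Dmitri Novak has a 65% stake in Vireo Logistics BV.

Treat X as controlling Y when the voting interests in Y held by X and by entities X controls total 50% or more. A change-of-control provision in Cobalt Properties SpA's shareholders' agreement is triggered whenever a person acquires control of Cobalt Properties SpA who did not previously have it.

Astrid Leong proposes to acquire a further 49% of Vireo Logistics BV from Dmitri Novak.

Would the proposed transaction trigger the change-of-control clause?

No

The purchase adds only to Astrid's holdings (Dmitri's stake shrinks), so Astrid is the only person who could newly come to control Cobalt.
Astrid holds 70% of Cobalt, so Astrid controls Cobalt.
So Astrid already controls Cobalt before the transaction.
After the purchase, Astrid's direct stake in Vireo rises to 34% + 49% = 83%, and Dmitri's stake falls to 16%.
Astrid controlled Cobalt already, so this is not a new person acquiring control; every other person's position is unchanged or reduced.
No new person acquires control, so the clause is not triggered.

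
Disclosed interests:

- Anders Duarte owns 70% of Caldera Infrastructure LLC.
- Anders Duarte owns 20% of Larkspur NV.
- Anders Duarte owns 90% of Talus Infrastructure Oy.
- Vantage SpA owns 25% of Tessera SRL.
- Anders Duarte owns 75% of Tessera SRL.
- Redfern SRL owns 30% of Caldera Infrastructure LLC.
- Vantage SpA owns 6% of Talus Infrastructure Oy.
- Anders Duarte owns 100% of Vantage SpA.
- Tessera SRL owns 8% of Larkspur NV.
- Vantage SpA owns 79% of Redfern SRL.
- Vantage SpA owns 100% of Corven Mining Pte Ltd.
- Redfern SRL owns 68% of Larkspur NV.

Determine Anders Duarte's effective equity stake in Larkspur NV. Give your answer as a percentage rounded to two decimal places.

Anders reaches Larkspur along 4 paths.
Via Vantage → Tessera: 100% × 25% × 8% = 2%.
Via Tessera: 75% × 8% = 6%.
Via Vantage → Redfern: 100% × 79% × 68% = 53.72%.
Direct stake: 20% = 20%.
Total: 2% + 6% + 53.72% + 20% = 81.72%.

81.72%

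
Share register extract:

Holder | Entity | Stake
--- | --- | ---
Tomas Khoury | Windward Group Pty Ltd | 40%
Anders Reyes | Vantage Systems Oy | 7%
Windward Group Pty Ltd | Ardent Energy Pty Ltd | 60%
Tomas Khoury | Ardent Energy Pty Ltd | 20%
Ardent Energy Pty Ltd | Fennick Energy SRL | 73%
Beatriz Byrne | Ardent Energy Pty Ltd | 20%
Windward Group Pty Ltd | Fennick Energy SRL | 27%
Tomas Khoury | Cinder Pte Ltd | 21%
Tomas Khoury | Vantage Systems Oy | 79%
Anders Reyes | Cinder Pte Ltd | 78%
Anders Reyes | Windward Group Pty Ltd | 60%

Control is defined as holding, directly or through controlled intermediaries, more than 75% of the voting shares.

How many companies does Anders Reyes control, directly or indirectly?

1

Anders holds 78% of Cinder, so Anders controls Cinder.
No other company's threshold is met.
Anders controls 1 company.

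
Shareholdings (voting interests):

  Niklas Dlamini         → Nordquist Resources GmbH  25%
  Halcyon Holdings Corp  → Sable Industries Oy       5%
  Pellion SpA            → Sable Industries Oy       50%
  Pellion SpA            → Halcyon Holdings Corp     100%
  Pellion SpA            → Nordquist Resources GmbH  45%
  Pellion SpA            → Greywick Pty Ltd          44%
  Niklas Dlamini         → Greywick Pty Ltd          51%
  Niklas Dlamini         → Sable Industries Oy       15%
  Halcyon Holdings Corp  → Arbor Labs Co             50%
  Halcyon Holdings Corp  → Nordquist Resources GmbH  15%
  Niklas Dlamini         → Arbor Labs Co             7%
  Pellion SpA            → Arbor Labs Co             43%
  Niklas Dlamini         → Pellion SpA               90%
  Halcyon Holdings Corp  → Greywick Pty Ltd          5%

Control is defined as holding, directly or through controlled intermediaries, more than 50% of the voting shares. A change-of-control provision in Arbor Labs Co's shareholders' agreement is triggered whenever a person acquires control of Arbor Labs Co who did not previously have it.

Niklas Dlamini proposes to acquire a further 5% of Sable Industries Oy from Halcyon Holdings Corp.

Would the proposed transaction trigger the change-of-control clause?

No

The purchase adds only to Niklas's holdings (Halcyon's stake shrinks), so Niklas is the only person who could newly come to control Arbor.
Niklas holds 90% of Pellion, so Niklas controls Pellion.
Pellion holds 100% of Halcyon, so Niklas controls Halcyon.
Halcyon and Niklas and Pellion together hold 50% + 7% + 43% = 100% of Arbor, so Niklas controls Arbor.
So Niklas already controls Arbor before the transaction.
After the purchase, Niklas's direct stake in Sable rises to 15% + 5% = 20%, and Halcyon's stake falls to 0%.
Niklas controlled Arbor already, so this is not a new person acquiring control; every other person's position is unchanged or reduced.
No new person acquires control, so the clause is not triggered.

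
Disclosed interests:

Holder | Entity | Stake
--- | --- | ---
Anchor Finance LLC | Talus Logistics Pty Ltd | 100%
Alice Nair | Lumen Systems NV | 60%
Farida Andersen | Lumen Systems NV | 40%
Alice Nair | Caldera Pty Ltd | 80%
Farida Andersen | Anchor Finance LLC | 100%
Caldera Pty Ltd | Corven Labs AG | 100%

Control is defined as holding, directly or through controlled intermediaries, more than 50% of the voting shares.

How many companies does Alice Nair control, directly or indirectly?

3

Alice holds 60% of Lumen, so Alice controls Lumen.
Alice holds 80% of Caldera, so Alice controls Caldera.
Caldera holds 100% of Corven, so Alice controls Corven.
No other company's threshold is met.
Alice controls 3 companies.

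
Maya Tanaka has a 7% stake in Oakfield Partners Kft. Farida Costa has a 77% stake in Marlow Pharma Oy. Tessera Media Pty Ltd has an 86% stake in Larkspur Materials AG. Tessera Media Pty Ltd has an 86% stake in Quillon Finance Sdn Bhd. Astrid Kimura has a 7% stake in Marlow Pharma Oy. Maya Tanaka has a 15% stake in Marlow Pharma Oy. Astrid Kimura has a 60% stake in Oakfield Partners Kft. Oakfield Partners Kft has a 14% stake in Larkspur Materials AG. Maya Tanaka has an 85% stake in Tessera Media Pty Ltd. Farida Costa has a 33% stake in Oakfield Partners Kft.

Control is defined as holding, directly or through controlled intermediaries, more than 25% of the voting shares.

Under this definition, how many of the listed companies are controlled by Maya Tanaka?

3

Maya holds 85% of Tessera, so Maya controls Tessera.
Tessera holds 86% of Larkspur, so Maya controls Larkspur.
Tessera holds 86% of Quillon, so Maya controls Quillon.
No other company's threshold is met.
Maya controls 3 companies.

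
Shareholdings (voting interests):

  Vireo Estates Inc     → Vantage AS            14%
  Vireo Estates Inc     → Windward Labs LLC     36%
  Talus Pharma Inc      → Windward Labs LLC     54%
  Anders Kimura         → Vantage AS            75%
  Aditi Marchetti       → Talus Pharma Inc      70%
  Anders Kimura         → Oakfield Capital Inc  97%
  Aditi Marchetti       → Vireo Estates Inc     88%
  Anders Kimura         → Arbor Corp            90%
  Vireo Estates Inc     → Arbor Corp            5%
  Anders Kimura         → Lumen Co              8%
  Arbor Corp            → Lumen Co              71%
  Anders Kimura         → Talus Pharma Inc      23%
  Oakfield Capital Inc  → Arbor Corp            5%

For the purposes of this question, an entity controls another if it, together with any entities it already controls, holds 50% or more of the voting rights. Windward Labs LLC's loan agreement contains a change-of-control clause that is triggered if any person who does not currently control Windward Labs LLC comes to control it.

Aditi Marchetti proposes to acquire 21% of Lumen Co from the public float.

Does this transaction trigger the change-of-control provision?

No

The purchase changes only Aditi's holdings, so Aditi is the only person who could newly come to control Windward.
Aditi holds 88% of Vireo, so Aditi controls Vireo.
Aditi holds 70% of Talus, so Aditi controls Talus.
Vireo and Talus together hold 36% + 54% = 90% of Windward, so Aditi controls Windward.
So Aditi already controls Windward before the transaction.
After the purchase, Aditi holds 21% of Lumen directly.
Aditi controlled Windward already, so this is not a new person acquiring control; every other person's position is unchanged or reduced.
No new person acquires control, so the clause is not triggered.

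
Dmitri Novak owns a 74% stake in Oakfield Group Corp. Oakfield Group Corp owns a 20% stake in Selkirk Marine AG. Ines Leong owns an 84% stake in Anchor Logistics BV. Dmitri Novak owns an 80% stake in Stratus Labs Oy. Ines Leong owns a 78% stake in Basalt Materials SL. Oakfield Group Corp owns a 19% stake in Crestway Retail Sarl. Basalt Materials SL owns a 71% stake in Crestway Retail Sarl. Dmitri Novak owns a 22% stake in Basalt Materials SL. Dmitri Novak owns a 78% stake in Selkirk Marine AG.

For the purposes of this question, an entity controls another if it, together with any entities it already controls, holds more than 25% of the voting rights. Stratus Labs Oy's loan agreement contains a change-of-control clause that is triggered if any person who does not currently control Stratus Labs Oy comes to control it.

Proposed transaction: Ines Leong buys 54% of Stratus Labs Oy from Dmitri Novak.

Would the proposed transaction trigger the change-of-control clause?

Yes

The purchase adds only to Ines's holdings (Dmitri's stake shrinks), so Ines is the only person who could newly come to control Stratus.
Ines holds 78% of Basalt, so Ines controls Basalt.
Ines holds 84% of Anchor, so Ines controls Anchor.
Basalt holds 71% of Crestway, so Ines controls Crestway.
Neither Ines nor any entity Ines controls holds any voting interest in Stratus.
So before the transaction, Ines does not control Stratus.
After the purchase, Ines holds 54% of Stratus directly, and Dmitri's stake falls to 26%.
Ines holds 54% of Stratus, so Ines controls Stratus.
Ines did not control Stratus before and does after, so the clause is triggered.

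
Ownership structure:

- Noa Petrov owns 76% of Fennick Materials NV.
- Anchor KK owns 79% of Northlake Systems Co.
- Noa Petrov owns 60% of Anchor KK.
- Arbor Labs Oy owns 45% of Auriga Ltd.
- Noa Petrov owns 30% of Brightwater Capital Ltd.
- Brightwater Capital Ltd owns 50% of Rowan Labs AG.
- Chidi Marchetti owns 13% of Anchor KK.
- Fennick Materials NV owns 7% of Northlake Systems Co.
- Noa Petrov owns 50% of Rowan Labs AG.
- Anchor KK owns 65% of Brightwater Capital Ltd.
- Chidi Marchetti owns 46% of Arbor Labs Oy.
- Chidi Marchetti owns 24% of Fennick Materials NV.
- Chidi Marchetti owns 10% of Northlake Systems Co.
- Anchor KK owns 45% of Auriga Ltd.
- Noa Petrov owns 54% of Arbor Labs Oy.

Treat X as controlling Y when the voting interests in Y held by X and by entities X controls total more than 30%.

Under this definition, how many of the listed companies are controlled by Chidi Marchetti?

Chidi holds 46% of Arbor, so Chidi controls Arbor.
Arbor holds 45% of Auriga, so Chidi controls Auriga.
No other company's threshold is met.
Chidi controls 2 companies.

2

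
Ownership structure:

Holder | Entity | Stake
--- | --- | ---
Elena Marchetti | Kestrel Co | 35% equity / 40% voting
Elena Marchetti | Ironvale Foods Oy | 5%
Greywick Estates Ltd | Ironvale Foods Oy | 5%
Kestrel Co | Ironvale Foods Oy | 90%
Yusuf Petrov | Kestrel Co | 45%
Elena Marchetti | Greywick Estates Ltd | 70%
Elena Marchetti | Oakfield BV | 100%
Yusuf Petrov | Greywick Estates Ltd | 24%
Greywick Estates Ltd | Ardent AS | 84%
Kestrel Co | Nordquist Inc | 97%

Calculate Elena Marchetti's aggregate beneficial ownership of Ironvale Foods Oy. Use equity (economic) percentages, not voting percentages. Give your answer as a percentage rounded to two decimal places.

40.00%

Elena reaches Ironvale along 3 paths.
Via Kestrel: 35% × 90% = 31.5%.
Via Greywick: 70% × 5% = 3.5%.
Direct stake: 5% = 5%.
Total: 31.5% + 3.5% + 5% = 40%.
Rounded: 40.00%.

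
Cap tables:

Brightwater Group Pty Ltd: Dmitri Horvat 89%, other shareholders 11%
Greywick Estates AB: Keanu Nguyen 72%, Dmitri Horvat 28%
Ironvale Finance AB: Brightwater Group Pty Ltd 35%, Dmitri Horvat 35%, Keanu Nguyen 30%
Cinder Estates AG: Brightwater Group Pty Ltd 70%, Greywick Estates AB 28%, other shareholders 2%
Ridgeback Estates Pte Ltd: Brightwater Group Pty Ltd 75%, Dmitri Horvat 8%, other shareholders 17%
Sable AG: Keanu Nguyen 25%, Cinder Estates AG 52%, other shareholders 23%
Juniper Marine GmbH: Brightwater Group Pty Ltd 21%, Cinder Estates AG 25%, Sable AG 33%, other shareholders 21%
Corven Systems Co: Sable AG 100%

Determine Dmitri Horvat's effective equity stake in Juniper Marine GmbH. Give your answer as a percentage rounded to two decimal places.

48.26%

Dmitri reaches Juniper along 5 paths.
Via Brightwater: 89% × 21% = 18.69%.
Via Brightwater → Cinder: 89% × 70% × 25% = 15.575%.
Via Greywick → Cinder: 28% × 28% × 25% = 1.96%.
Via Brightwater → Cinder → Sable: 89% × 70% × 52% × 33% = 10.69068%.
Via Greywick → Cinder → Sable: 28% × 28% × 52% × 33% = 1.345344%.
Total: 18.69% + 15.575% + 1.96% + 10.69068% + 1.345344% = 48.261024%.
Rounded: 48.26%.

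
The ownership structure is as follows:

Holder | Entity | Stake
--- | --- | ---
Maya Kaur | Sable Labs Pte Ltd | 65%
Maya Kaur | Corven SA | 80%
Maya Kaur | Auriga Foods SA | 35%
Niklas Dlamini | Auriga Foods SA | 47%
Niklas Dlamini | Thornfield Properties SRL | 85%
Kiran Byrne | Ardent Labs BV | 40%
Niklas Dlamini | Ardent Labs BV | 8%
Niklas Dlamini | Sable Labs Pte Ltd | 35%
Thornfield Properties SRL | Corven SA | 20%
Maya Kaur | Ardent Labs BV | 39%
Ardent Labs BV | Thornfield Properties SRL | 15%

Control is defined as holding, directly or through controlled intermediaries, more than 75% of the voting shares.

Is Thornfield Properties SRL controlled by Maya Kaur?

Maya holds 80% of Corven, so Maya controls Corven.
Neither Maya nor any entity Maya controls holds any voting interest in Thornfield.
So Maya does not control Thornfield.

No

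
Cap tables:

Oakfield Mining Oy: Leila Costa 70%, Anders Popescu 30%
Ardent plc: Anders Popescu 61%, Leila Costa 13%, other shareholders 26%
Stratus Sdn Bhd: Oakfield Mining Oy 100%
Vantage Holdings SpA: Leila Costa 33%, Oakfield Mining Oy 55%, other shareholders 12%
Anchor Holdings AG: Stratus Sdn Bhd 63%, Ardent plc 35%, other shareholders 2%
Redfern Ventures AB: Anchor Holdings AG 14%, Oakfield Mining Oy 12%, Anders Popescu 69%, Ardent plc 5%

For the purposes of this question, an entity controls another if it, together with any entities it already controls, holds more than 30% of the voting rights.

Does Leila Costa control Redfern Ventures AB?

No

Leila holds 70% of Oakfield, so Leila controls Oakfield.
Oakfield holds 100% of Stratus, so Leila controls Stratus.
Leila and Oakfield together hold 33% + 55% = 88% of Vantage, so Leila controls Vantage.
Stratus holds 63% of Anchor, so Leila controls Anchor.
In Redfern, Leila's side holds only 14% + 12% = 26%, not > 30%.
So Leila does not control Redfern.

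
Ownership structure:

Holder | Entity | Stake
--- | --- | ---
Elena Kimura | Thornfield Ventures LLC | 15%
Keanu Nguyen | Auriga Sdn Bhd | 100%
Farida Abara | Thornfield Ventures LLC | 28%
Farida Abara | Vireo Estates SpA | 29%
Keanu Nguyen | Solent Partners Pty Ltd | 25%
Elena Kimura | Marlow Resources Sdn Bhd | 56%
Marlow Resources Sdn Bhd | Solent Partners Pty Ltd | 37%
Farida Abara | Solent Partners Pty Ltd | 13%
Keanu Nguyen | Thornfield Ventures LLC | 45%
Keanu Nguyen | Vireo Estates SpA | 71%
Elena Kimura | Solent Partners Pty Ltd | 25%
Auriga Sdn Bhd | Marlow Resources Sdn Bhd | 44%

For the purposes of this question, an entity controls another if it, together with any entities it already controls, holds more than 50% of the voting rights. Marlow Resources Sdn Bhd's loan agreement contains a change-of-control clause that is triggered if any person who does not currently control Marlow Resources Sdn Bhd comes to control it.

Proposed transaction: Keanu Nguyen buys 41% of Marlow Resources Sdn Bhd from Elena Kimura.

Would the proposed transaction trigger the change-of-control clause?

The purchase adds only to Keanu's holdings (Elena's stake shrinks), so Keanu is the only person who could newly come to control Marlow.
Keanu holds 71% of Vireo, so Keanu controls Vireo.
Keanu holds 100% of Auriga, so Keanu controls Auriga.
In Marlow, Keanu's side holds only 44%, not > 50%.
So before the transaction, Keanu does not control Marlow.
After the purchase, Keanu holds 41% of Marlow directly, and Elena's stake falls to 15%.
Auriga and Keanu together hold 44% + 41% = 85% of Marlow, so Keanu controls Marlow.
Keanu did not control Marlow before and does after, so the clause is triggered.

Yes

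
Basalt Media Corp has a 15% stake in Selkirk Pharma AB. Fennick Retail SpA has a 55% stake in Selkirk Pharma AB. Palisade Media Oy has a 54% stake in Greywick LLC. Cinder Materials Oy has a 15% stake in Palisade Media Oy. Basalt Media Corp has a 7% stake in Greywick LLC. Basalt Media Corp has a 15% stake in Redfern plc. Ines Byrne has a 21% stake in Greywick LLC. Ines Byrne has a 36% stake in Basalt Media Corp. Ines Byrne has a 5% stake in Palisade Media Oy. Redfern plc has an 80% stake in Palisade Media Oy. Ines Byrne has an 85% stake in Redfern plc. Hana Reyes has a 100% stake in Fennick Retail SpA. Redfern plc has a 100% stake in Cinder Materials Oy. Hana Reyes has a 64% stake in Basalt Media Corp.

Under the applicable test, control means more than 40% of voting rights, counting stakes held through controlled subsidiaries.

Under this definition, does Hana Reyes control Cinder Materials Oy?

Hana holds 64% of Basalt, so Hana controls Basalt.
Hana holds 100% of Fennick, so Hana controls Fennick.
Basalt and Fennick together hold 15% + 55% = 70% of Selkirk, so Hana controls Selkirk.
Neither Hana nor any entity Hana controls holds any voting interest in Cinder.
So Hana does not control Cinder.

No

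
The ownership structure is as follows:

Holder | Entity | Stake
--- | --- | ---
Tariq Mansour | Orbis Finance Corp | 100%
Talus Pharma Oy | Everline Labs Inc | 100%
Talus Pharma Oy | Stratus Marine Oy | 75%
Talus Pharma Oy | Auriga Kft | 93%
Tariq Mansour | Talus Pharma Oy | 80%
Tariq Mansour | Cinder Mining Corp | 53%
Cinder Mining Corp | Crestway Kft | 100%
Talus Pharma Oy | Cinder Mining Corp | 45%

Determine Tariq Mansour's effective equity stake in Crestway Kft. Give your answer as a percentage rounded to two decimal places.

89.00%

Tariq reaches Crestway along 2 paths.
Via Cinder: 53% × 100% = 53%.
Via Talus → Cinder: 80% × 45% × 100% = 36%.
Total: 53% + 36% = 89%.
Rounded: 89.00%.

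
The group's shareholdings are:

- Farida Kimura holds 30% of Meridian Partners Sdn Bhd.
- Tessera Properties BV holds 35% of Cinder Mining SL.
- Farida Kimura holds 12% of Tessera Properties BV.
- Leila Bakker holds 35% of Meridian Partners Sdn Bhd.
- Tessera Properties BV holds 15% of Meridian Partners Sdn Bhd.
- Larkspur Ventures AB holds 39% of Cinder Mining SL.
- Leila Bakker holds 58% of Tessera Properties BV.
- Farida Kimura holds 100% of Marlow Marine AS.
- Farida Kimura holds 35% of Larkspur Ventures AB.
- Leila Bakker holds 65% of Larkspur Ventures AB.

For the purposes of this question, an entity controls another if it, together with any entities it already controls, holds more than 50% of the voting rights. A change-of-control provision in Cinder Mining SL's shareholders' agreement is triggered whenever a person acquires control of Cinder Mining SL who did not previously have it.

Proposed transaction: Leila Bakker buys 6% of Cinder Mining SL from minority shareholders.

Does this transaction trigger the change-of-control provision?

No

The purchase changes only Leila's holdings, so Leila is the only person who could newly come to control Cinder.
Leila holds 58% of Tessera, so Leila controls Tessera.
Leila holds 65% of Larkspur, so Leila controls Larkspur.
Larkspur and Tessera together hold 39% + 35% = 74% of Cinder, so Leila controls Cinder.
So Leila already controls Cinder before the transaction.
After the purchase, Leila holds 6% of Cinder directly.
Leila controlled Cinder already, so this is not a new person acquiring control; every other person's position is unchanged or reduced.
No new person acquires control, so the clause is not triggered.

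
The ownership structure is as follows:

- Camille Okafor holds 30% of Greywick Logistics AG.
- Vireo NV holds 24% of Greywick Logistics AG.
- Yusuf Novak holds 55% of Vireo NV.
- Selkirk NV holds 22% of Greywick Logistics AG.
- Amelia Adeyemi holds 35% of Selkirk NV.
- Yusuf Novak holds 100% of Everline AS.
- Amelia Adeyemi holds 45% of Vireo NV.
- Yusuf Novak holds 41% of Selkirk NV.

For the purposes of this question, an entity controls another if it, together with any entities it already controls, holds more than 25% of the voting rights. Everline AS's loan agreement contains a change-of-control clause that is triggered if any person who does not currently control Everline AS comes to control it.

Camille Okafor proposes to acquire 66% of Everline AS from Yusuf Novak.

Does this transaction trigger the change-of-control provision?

The purchase adds only to Camille's holdings (Yusuf's stake shrinks), so Camille is the only person who could newly come to control Everline.
Camille holds 30% of Greywick, so Camille controls Greywick.
Neither Camille nor any entity Camille controls holds any voting interest in Everline.
So before the transaction, Camille does not control Everline.
After the purchase, Camille holds 66% of Everline directly, and Yusuf's stake falls to 34%.
Camille holds 66% of Everline, so Camille controls Everline.
Camille did not control Everline before and does after, so the clause is triggered.

Yes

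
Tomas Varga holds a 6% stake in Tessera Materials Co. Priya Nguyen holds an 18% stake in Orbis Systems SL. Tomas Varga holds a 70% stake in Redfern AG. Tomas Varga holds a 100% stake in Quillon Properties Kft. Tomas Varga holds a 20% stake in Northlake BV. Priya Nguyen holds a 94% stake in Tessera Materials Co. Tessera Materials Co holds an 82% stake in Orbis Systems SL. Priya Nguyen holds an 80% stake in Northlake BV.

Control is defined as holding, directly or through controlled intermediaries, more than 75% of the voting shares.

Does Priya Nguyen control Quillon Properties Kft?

Priya holds 80% of Northlake, so Priya controls Northlake.
Priya holds 94% of Tessera, so Priya controls Tessera.
Tessera and Priya together hold 82% + 18% = 100% of Orbis, so Priya controls Orbis.
Neither Priya nor any entity Priya controls holds any voting interest in Quillon.
So Priya does not control Quillon.

No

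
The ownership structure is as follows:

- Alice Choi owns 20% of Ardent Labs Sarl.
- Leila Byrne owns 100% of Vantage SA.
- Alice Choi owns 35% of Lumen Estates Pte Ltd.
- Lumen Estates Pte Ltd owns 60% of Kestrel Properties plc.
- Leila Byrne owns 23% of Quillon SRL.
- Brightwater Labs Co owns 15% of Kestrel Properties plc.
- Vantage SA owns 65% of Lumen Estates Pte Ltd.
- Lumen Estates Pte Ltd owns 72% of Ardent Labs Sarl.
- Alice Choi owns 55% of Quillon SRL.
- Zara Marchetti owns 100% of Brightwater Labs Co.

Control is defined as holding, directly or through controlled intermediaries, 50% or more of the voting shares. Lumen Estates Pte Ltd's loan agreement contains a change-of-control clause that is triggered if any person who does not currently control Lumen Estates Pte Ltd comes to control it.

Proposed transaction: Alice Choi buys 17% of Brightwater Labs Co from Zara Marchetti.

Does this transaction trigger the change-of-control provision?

No

The purchase adds only to Alice's holdings (Zara's stake shrinks), so Alice is the only person who could newly come to control Lumen.
Alice holds 55% of Quillon, so Alice controls Quillon.
In Lumen, Alice's side holds only 35%, not ≥ 50%.
So before the transaction, Alice does not control Lumen.
After the purchase, Alice holds 17% of Brightwater directly, and Zara's stake falls to 83%.
Alice's side now holds 17% of Brightwater, not ≥ 50%, so Alice still does not control Brightwater.
After the transaction, Alice's side holds 35% of Lumen, not ≥ 50%, so Alice still does not control Lumen.
No new person acquires control, so the clause is not triggered.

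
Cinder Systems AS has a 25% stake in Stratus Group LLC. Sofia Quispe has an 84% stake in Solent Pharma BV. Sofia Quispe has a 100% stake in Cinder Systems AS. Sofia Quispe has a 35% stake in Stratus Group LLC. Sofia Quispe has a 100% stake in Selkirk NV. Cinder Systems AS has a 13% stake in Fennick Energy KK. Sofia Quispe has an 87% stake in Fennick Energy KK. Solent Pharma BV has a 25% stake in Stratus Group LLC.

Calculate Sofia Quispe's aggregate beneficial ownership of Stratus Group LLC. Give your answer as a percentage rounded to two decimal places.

Sofia reaches Stratus along 3 paths.
Via Cinder: 100% × 25% = 25%.
Direct stake: 35% = 35%.
Via Solent: 84% × 25% = 21%.
Total: 25% + 35% + 21% = 81%.
Rounded: 81.00%.

81.00%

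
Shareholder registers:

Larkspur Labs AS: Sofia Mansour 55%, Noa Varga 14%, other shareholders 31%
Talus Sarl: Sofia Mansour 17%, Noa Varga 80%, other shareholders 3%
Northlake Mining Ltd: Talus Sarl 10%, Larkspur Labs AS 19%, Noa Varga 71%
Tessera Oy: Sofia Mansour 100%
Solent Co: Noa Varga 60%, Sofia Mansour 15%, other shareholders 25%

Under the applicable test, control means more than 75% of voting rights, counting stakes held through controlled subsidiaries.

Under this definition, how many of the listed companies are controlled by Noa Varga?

2

Noa holds 80% of Talus, so Noa controls Talus.
Talus and Noa together hold 10% + 71% = 81% of Northlake, so Noa controls Northlake.
No other company's threshold is met.
Noa controls 2 companies.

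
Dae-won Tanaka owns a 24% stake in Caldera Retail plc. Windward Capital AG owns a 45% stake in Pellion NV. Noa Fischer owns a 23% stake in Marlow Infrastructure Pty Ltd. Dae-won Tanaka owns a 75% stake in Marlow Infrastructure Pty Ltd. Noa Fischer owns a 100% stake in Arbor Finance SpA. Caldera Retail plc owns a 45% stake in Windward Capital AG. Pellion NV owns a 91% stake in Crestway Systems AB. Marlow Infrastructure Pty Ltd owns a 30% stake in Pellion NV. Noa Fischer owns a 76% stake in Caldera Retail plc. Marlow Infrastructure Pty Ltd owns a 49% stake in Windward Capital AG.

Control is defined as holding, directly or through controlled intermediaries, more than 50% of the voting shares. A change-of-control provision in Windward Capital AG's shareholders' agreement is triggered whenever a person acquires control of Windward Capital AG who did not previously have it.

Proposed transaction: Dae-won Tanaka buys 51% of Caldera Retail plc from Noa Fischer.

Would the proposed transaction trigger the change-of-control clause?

The purchase adds only to Dae-won's holdings (Noa's stake shrinks), so Dae-won is the only person who could newly come to control Windward.
Dae-won holds 75% of Marlow, so Dae-won controls Marlow.
In Windward, Dae-won's side holds only 49%, not > 50%.
So before the transaction, Dae-won does not control Windward.
After the purchase, Dae-won's direct stake in Caldera rises to 24% + 51% = 75%, and Noa's stake falls to 25%.
Dae-won holds 75% of Caldera, so Dae-won controls Caldera.
Marlow and Caldera together hold 49% + 45% = 94% of Windward, so Dae-won controls Windward.
Dae-won did not control Windward before and does after, so the clause is triggered.

Yes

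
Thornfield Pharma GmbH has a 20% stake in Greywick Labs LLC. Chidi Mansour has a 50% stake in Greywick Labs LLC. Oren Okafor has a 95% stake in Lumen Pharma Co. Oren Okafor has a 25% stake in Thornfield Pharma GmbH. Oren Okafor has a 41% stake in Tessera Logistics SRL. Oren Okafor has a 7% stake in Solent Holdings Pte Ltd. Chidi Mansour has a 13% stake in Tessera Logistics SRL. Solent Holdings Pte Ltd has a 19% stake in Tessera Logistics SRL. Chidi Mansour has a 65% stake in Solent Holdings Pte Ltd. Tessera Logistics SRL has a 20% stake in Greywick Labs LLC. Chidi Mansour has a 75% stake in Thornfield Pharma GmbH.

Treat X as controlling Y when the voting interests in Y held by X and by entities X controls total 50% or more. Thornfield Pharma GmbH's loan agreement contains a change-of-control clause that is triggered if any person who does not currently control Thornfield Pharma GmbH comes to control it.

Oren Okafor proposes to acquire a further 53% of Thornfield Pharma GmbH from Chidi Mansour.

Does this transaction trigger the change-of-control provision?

The purchase adds only to Oren's holdings (Chidi's stake shrinks), so Oren is the only person who could newly come to control Thornfield.
Oren holds 95% of Lumen, so Oren controls Lumen.
In Thornfield, Oren's side holds only 25%, not ≥ 50%.
So before the transaction, Oren does not control Thornfield.
After the purchase, Oren's direct stake in Thornfield rises to 25% + 53% = 78%, and Chidi's stake falls to 22%.
Oren holds 78% of Thornfield, so Oren controls Thornfield.
Oren did not control Thornfield before and does after, so the clause is triggered.

Yes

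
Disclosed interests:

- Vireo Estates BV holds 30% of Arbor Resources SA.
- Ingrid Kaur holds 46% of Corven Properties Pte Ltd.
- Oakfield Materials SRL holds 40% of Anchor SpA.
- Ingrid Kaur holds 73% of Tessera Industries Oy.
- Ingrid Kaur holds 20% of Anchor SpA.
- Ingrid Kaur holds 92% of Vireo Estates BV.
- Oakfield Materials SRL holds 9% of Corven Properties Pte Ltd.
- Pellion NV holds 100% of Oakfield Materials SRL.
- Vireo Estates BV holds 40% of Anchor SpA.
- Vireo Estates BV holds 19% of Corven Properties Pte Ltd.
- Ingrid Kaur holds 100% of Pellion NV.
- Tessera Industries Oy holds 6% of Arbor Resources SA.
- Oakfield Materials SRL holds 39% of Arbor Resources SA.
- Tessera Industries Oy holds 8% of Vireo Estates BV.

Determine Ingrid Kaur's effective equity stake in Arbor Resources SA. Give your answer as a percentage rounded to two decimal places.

72.73%

Ingrid reaches Arbor along 4 paths.
Via Pellion → Oakfield: 100% × 100% × 39% = 39%.
Via Vireo: 92% × 30% = 27.6%.
Via Tessera → Vireo: 73% × 8% × 30% = 1.752%.
Via Tessera: 73% × 6% = 4.38%.
Total: 39% + 27.6% + 1.752% + 4.38% = 72.732%.
Rounded: 72.73%.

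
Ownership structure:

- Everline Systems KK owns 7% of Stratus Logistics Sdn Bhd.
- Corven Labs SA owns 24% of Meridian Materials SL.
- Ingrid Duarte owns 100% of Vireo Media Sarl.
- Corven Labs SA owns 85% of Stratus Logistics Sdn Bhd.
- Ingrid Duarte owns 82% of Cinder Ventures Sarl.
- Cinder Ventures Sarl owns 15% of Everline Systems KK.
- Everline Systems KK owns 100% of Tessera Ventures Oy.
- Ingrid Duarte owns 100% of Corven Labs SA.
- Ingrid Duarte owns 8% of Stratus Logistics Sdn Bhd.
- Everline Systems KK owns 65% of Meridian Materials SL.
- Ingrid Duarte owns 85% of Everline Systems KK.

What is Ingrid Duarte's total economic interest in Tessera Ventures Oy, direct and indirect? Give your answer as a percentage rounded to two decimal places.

Ingrid reaches Tessera along 2 paths.
Via Cinder → Everline: 82% × 15% × 100% = 12.3%.
Via Everline: 85% × 100% = 85%.
Total: 12.3% + 85% = 97.3%.
Rounded: 97.30%.

97.30%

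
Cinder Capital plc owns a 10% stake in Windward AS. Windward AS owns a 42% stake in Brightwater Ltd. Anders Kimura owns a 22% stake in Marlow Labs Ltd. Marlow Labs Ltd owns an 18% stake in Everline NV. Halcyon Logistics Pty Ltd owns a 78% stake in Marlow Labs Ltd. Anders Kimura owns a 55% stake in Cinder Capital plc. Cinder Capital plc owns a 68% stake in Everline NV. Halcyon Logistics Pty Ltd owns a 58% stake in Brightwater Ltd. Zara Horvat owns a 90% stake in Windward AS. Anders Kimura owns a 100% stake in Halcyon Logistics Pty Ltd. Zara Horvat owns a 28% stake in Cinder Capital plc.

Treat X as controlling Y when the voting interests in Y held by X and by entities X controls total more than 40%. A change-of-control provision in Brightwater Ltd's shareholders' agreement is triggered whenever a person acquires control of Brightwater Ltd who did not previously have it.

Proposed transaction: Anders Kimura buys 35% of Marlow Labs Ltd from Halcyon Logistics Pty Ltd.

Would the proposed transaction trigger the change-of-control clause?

No

The purchase adds only to Anders's holdings (Halcyon's stake shrinks), so Anders is the only person who could newly come to control Brightwater.
Anders holds 100% of Halcyon, so Anders controls Halcyon.
Halcyon holds 58% of Brightwater, so Anders controls Brightwater.
So Anders already controls Brightwater before the transaction.
After the purchase, Anders's direct stake in Marlow rises to 22% + 35% = 57%, and Halcyon's stake falls to 43%.
Anders controlled Brightwater already, so this is not a new person acquiring control; every other person's position is unchanged or reduced.
No new person acquires control, so the clause is not triggered.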